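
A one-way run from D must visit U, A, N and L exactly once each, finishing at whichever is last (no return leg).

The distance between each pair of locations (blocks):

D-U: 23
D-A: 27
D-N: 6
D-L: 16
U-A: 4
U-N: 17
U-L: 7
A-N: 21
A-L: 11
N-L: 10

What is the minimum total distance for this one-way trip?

There are 4! = 24 possible orderings.
D - U - A - N - L: 23+4+21+10 = 58
D - U - A - L - N: 23+4+11+10 = 48
D - U - N - A - L: 23+17+21+11 = 72
D - U - N - L - A: 23+17+10+11 = 61
D - U - L - A - N: 23+7+11+21 = 62
D - U - L - N - A: 23+7+10+21 = 61
D - A - U - N - L: 27+4+17+10 = 58
D - A - U - L - N: 27+4+7+10 = 48
D - A - N - U - L: 27+21+17+7 = 72
D - A - N - L - U: 27+21+10+7 = 65
D - A - L - U - N: 27+11+7+17 = 62
D - A - L - N - U: 27+11+10+17 = 65
D - N - U - A - L: 6+17+4+11 = 38
D - N - U - L - A: 6+17+7+11 = 41
… (10 more)
D - N - L - U - A: 6+10+7+4 = 27  ← best
The minimum is 27.
One shortest path: D → N → L → U → A.

Shortest open route: 27 blocks.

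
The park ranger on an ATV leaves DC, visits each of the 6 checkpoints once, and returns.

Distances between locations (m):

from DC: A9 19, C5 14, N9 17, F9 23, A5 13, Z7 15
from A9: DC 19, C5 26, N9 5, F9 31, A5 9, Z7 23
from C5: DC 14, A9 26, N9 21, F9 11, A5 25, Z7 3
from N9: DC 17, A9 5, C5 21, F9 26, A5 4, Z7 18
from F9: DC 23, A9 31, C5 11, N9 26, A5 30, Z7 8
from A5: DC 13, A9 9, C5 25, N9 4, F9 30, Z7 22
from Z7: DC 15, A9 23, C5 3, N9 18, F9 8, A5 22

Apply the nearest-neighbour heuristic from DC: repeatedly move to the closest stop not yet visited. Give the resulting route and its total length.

From DC: distances to unvisited — A5=13, C5=14, Z7=15, N9=17, A9=19, F9=23. Nearest is A5 (13).
From A5: distances to unvisited — N9=4, A9=9, Z7=22, C5=25, F9=30. Nearest is N9 (4).
From N9: distances to unvisited — A9=5, Z7=18, C5=21, F9=26. Nearest is A9 (5).
From A9: distances to unvisited — Z7=23, C5=26, F9=31. Nearest is Z7 (23).
From Z7: distances to unvisited — C5=3, F9=8. Nearest is C5 (3).
From C5: distances to unvisited — F9=11. Nearest is F9 (11).
Return F9→DC: 23.
Total = 13 + 4 + 5 + 23 + 3 + 11 + 23 = 82.

Nearest-neighbour total = 82 m; route DC → A5 → N9 → A9 → Z7 → C5 → F9 → DC.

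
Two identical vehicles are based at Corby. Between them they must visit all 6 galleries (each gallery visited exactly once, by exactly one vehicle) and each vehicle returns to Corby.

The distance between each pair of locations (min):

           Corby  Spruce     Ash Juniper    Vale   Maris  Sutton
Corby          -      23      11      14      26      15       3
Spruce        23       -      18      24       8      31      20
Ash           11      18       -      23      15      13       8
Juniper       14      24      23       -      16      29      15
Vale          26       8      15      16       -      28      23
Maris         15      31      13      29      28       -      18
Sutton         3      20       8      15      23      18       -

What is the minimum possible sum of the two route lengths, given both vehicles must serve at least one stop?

90 min — the smallest possible combined total.

There are 2^5 − 1 = 31 ways to divide the 6 stops into two non-empty groups. For each, the best each vehicle can do is its own shortest tour through its group:
  {Spruce} + {Ash, Juniper, Vale, Maris, Sutton}: 46 + 77 = 123
  {Ash} + {Spruce, Juniper, Vale, Maris, Sutton}: 22 + 88 = 110
  {Spruce, Ash} + {Juniper, Vale, Maris, Sutton}: 52 + 77 = 129
  {Juniper} + {Spruce, Ash, Vale, Maris, Sutton}: 28 + 74 = 102
  {Spruce, Juniper} + {Ash, Vale, Maris, Sutton}: 61 + 69 = 130
  {Ash, Juniper} + {Spruce, Vale, Maris, Sutton}: 48 + 74 = 122
  … (31 splits in total)
  {Spruce, Ash, Juniper, Vale, Maris} + {Sutton}: 84 + 6 = 90  ← best
Best: vehicle 1 Corby → Juniper → Vale → Spruce → Ash → Maris → Corby = 84; vehicle 2 Corby → Sutton → Corby = 6; combined 90.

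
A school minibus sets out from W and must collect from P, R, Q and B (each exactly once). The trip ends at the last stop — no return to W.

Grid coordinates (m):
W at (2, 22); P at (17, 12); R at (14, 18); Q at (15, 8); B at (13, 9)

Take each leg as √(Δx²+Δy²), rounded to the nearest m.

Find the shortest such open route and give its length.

Shortest open route: 26 m.

There are 4! = 24 possible orderings.
W - P - R - Q - B: 18+7+10+2 = 37
W - P - R - B - Q: 18+7+9+2 = 36
W - P - Q - R - B: 18+4+10+9 = 41
W - P - Q - B - R: 18+4+2+9 = 33
W - P - B - R - Q: 18+5+9+10 = 42
W - P - B - Q - R: 18+5+2+10 = 35
W - R - P - Q - B: 13+7+4+2 = 26
W - R - P - B - Q: 13+7+5+2 = 27
W - R - Q - P - B: 13+10+4+5 = 32
W - R - Q - B - P: 13+10+2+5 = 30
W - R - B - P - Q: 13+9+5+4 = 31
W - R - B - Q - P: 13+9+2+4 = 28
W - Q - P - R - B: 19+4+7+9 = 39
W - Q - P - B - R: 19+4+5+9 = 37
… (10 more)
The minimum is 26.
One shortest path: W → R → P → Q → B.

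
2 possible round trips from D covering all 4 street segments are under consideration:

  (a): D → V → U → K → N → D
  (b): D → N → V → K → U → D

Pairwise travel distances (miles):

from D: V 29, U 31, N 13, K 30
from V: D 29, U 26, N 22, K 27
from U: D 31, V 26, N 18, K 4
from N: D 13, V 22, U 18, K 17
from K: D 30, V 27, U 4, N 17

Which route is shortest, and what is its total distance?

(a): 29 + 26 + 4 + 17 + 13 = 89
(b): 13 + 22 + 27 + 4 + 31 = 97

Shortest is (a), total 89 miles.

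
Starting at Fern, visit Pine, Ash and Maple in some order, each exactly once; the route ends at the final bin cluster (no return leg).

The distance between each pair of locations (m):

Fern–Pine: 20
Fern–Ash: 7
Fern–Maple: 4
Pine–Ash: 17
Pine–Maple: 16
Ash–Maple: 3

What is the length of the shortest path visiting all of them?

There are 3! = 6 possible orderings.
Fern - Pine - Ash - Maple: 20+17+3 = 40
Fern - Pine - Maple - Ash: 20+16+3 = 39
Fern - Ash - Pine - Maple: 7+17+16 = 40
Fern - Ash - Maple - Pine: 7+3+16 = 26
Fern - Maple - Pine - Ash: 4+16+17 = 37
Fern - Maple - Ash - Pine: 4+3+17 = 24
The minimum is 24.
One shortest path: Fern → Maple → Ash → Pine.

Minimum one-way distance = 24 m.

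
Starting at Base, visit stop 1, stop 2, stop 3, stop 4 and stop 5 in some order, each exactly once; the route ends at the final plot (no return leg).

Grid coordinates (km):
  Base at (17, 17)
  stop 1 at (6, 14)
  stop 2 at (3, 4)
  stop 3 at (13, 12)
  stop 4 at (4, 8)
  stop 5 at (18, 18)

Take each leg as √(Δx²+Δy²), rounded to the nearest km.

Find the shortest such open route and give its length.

There are 5! = 120 possible orderings.
Base→stop 1→stop 2→stop 3→stop 4→stop 5: 11+10+13+10+17 = 61
Base→stop 1→stop 2→stop 3→stop 5→stop 4: 11+10+13+8+17 = 59
Base→stop 1→stop 2→stop 4→stop 3→stop 5: 11+10+4+10+8 = 43
Base→stop 1→stop 2→stop 4→stop 5→stop 3: 11+10+4+17+8 = 50
Base→stop 1→stop 2→stop 5→stop 3→stop 4: 11+10+21+8+10 = 60
Base→stop 1→stop 2→stop 5→stop 4→stop 3: 11+10+21+17+10 = 69
Base→stop 1→stop 3→stop 2→stop 4→stop 5: 11+7+13+4+17 = 52
Base→stop 1→stop 3→stop 2→stop 5→stop 4: 11+7+13+21+17 = 69
Base→stop 1→stop 3→stop 4→stop 2→stop 5: 11+7+10+4+21 = 53
Base→stop 1→stop 3→stop 4→stop 5→stop 2: 11+7+10+17+21 = 66
Base→stop 1→stop 3→stop 5→stop 2→stop 4: 11+7+8+21+4 = 51
Base→stop 1→stop 3→stop 5→stop 4→stop 2: 11+7+8+17+4 = 47
Base→stop 1→stop 4→stop 2→stop 3→stop 5: 11+6+4+13+8 = 42
Base→stop 1→stop 4→stop 2→stop 5→stop 3: 11+6+4+21+8 = 50
… (106 more)
Base→stop 5→stop 3→stop 1→stop 4→stop 2: 1+8+7+6+4 = 26  ← best
The minimum is 26.
One shortest path: Base → stop 5 → stop 3 → stop 1 → stop 4 → stop 2.

Minimum one-way distance = 26 km.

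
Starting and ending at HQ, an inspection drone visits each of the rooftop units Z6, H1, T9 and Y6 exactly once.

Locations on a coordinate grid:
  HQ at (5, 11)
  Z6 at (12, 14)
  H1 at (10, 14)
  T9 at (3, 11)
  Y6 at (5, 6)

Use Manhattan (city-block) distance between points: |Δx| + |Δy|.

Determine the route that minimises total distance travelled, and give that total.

HQ→Z6→H1→T9→Y6→HQ: 10+2+10+7+5 = 34
HQ→Z6→H1→Y6→T9→HQ: 10+2+13+7+2 = 34
HQ→Z6→T9→H1→Y6→HQ: 10+12+10+13+5 = 50
HQ→Z6→T9→Y6→H1→HQ: 10+12+7+13+8 = 50
HQ→Z6→Y6→H1→T9→HQ: 10+15+13+10+2 = 50
HQ→Z6→Y6→T9→H1→HQ: 10+15+7+10+8 = 50
HQ→H1→Z6→T9→Y6→HQ: 8+2+12+7+5 = 34
HQ→H1→Z6→Y6→T9→HQ: 8+2+15+7+2 = 34
HQ→H1→T9→Z6→Y6→HQ: 8+10+12+15+5 = 50
HQ→H1→Y6→Z6→T9→HQ: 8+13+15+12+2 = 50
HQ→T9→Z6→H1→Y6→HQ: 2+12+2+13+5 = 34
HQ→T9→H1→Z6→Y6→HQ: 2+10+2+15+5 = 34
The minimum is 34.
One optimal route: HQ → Z6 → H1 → T9 → Y6 → HQ (or its reverse).

34 — the shortest possible round trip.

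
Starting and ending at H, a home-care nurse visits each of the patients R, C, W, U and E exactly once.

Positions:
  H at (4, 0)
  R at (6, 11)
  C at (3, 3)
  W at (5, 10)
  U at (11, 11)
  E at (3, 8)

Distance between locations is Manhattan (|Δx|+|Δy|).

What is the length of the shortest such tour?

Minimum total distance: 38.

There are 60 distinct closed tours to check (reversals are equivalent).
H → R → C → W → U → E → H: 13+11+9+7+11+9 = 60
H → R → C → W → E → U → H: 13+11+9+4+11+18 = 66
H → R → C → U → W → E → H: 13+11+16+7+4+9 = 60
H → R → C → U → E → W → H: 13+11+16+11+4+11 = 66
H → R → C → E → W → U → H: 13+11+5+4+7+18 = 58
H → R → C → E → U → W → H: 13+11+5+11+7+11 = 58
H → R → W → C → U → E → H: 13+2+9+16+11+9 = 60
H → R → W → C → E → U → H: 13+2+9+5+11+18 = 58
H → R → W → U → C → E → H: 13+2+7+16+5+9 = 52
H → R → W → U → E → C → H: 13+2+7+11+5+4 = 42
H → R → W → E → C → U → H: 13+2+4+5+16+18 = 58
H → R → W → E → U → C → H: 13+2+4+11+16+4 = 50
H → R → U → C → W → E → H: 13+5+16+9+4+9 = 56
H → R → U → C → E → W → H: 13+5+16+5+4+11 = 54
… (46 more)
H → R → U → W → E → C → H: 13+5+7+4+5+4 = 38  ← best
The minimum is 38.
One optimal route: H → R → U → W → E → C → H (or its reverse).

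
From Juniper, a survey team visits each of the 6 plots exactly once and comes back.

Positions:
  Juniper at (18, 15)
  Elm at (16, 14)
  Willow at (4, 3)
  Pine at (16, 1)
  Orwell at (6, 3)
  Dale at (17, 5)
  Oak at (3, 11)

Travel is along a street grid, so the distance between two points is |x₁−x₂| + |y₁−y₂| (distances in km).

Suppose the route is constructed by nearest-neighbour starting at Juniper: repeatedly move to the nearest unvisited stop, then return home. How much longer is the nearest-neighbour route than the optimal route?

2 km longer than the optimal tour.

Juniper: Elm=3, Dale=11, Pine=16, Oak=19, Orwell=24, Willow=26 ⇒ Elm
Elm: Dale=10, Pine=13, Oak=16, Orwell=21, Willow=23 ⇒ Dale
Dale: Pine=5, Orwell=13, Willow=15, Oak=20 ⇒ Pine
Pine: Orwell=12, Willow=14, Oak=23 ⇒ Orwell
Orwell: Willow=2, Oak=11 ⇒ Willow
Willow: Oak=9 ⇒ Oak
NN route Juniper → Elm → Dale → Pine → Orwell → Willow → Oak → Juniper costs 60.
Optimal: Juniper → Elm → Oak → Willow → Orwell → Pine → Dale → Juniper costs 58 (by enumerating all 360 distinct tours).
Excess = 60 − 58 = 2.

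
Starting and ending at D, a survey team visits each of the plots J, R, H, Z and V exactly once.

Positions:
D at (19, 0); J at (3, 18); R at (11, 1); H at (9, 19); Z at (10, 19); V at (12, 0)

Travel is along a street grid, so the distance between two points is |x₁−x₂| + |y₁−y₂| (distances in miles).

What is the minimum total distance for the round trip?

70 miles — the shortest possible round trip.

There are 60 distinct closed tours to check (reversals are equivalent).
D-J-R-H-Z-V-D: 34+25+20+1+21+7 = 108
D-J-R-H-V-Z-D: 34+25+20+22+21+28 = 150
D-J-R-Z-H-V-D: 34+25+19+1+22+7 = 108
D-J-R-Z-V-H-D: 34+25+19+21+22+29 = 150
D-J-R-V-H-Z-D: 34+25+2+22+1+28 = 112
D-J-R-V-Z-H-D: 34+25+2+21+1+29 = 112
D-J-H-R-Z-V-D: 34+7+20+19+21+7 = 108
D-J-H-R-V-Z-D: 34+7+20+2+21+28 = 112
D-J-H-Z-R-V-D: 34+7+1+19+2+7 = 70
D-J-H-Z-V-R-D: 34+7+1+21+2+9 = 74
D-J-H-V-R-Z-D: 34+7+22+2+19+28 = 112
D-J-H-V-Z-R-D: 34+7+22+21+19+9 = 112
D-J-Z-R-H-V-D: 34+8+19+20+22+7 = 110
D-J-Z-R-V-H-D: 34+8+19+2+22+29 = 114
… (46 more)
The minimum is 70.
One optimal route: D → J → H → Z → R → V → D (or its reverse).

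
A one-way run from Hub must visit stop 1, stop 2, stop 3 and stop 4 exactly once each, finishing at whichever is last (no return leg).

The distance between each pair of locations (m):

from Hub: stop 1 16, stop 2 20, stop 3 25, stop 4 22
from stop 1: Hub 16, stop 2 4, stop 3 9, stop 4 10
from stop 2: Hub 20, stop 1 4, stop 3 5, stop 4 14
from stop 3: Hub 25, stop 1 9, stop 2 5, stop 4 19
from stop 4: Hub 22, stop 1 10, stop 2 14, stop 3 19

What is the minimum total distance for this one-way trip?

There are 4! = 24 possible orderings.
Hub → stop 1 → stop 2 → stop 3 → stop 4: 16+4+5+19 = 44
Hub → stop 1 → stop 2 → stop 4 → stop 3: 16+4+14+19 = 53
Hub → stop 1 → stop 3 → stop 2 → stop 4: 16+9+5+14 = 44
Hub → stop 1 → stop 3 → stop 4 → stop 2: 16+9+19+14 = 58
Hub → stop 1 → stop 4 → stop 2 → stop 3: 16+10+14+5 = 45
Hub → stop 1 → stop 4 → stop 3 → stop 2: 16+10+19+5 = 50
Hub → stop 2 → stop 1 → stop 3 → stop 4: 20+4+9+19 = 52
Hub → stop 2 → stop 1 → stop 4 → stop 3: 20+4+10+19 = 53
Hub → stop 2 → stop 3 → stop 1 → stop 4: 20+5+9+10 = 44
Hub → stop 2 → stop 3 → stop 4 → stop 1: 20+5+19+10 = 54
Hub → stop 2 → stop 4 → stop 1 → stop 3: 20+14+10+9 = 53
Hub → stop 2 → stop 4 → stop 3 → stop 1: 20+14+19+9 = 62
Hub → stop 3 → stop 1 → stop 2 → stop 4: 25+9+4+14 = 52
Hub → stop 3 → stop 1 → stop 4 → stop 2: 25+9+10+14 = 58
… (10 more)
Hub → stop 4 → stop 1 → stop 2 → stop 3: 22+10+4+5 = 41  ← best
The minimum is 41.
One shortest path: Hub → stop 4 → stop 1 → stop 2 → stop 3.

41 m — the minimum one-way total.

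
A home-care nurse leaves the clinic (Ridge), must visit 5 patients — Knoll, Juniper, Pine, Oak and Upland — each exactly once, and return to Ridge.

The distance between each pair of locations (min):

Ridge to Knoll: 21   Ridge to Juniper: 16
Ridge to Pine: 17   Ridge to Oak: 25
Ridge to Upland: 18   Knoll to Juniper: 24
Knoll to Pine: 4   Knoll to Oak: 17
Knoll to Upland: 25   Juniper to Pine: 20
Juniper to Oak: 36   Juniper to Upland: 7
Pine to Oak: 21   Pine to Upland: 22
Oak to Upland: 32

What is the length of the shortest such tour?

There are 60 distinct closed tours to check (reversals are equivalent).
Ridge→Knoll→Juniper→Pine→Oak→Upland→Ridge: 21+24+20+21+32+18 = 136
Ridge→Knoll→Juniper→Pine→Upland→Oak→Ridge: 21+24+20+22+32+25 = 144
Ridge→Knoll→Juniper→Oak→Pine→Upland→Ridge: 21+24+36+21+22+18 = 142
Ridge→Knoll→Juniper→Oak→Upland→Pine→Ridge: 21+24+36+32+22+17 = 152
Ridge→Knoll→Juniper→Upland→Pine→Oak→Ridge: 21+24+7+22+21+25 = 120
Ridge→Knoll→Juniper→Upland→Oak→Pine→Ridge: 21+24+7+32+21+17 = 122
Ridge→Knoll→Pine→Juniper→Oak→Upland→Ridge: 21+4+20+36+32+18 = 131
Ridge→Knoll→Pine→Juniper→Upland→Oak→Ridge: 21+4+20+7+32+25 = 109
Ridge→Knoll→Pine→Oak→Juniper→Upland→Ridge: 21+4+21+36+7+18 = 107
Ridge→Knoll→Pine→Oak→Upland→Juniper→Ridge: 21+4+21+32+7+16 = 101
Ridge→Knoll→Pine→Upland→Juniper→Oak→Ridge: 21+4+22+7+36+25 = 115
Ridge→Knoll→Pine→Upland→Oak→Juniper→Ridge: 21+4+22+32+36+16 = 131
Ridge→Knoll→Oak→Juniper→Pine→Upland→Ridge: 21+17+36+20+22+18 = 134
Ridge→Knoll→Oak→Juniper→Upland→Pine→Ridge: 21+17+36+7+22+17 = 120
… (46 more)
Ridge→Juniper→Upland→Pine→Knoll→Oak→Ridge: 16+7+22+4+17+25 = 91  ← best
The minimum is 91.
One optimal route: Ridge → Juniper → Upland → Pine → Knoll → Oak → Ridge (or its reverse).

91 min — the shortest possible round trip.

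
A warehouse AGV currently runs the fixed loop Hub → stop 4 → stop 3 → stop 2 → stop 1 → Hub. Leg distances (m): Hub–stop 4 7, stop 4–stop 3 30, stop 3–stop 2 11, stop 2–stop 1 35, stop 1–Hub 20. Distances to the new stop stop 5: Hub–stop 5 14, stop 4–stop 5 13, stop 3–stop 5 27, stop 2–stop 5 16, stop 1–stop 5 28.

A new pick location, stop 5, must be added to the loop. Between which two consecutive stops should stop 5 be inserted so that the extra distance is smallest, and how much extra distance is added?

Insertion cost between consecutive stops i–j is d(i,stop 5) + d(stop 5,j) − d(i,j):
  between Hub and stop 4: 14 + 13 − 7 = 20
  between stop 4 and stop 3: 13 + 27 − 30 = 10
  between stop 3 and stop 2: 27 + 16 − 11 = 32
  between stop 2 and stop 1: 16 + 28 − 35 = 9
  between stop 1 and Hub: 28 + 14 − 20 = 22
Cheapest insertion is between stop 2 and stop 1, adding 9.
New total = 103 + 9 = 112.

+9 m — insert stop 5 between stop 2 and stop 1.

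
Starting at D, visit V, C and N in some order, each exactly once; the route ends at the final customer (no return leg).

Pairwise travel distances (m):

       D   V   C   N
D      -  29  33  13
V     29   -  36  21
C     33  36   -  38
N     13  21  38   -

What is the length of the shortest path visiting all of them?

70 m — the minimum one-way total.

There are 3! = 6 possible orderings.
D→V→C→N: 29+36+38 = 103
D→V→N→C: 29+21+38 = 88
D→C→V→N: 33+36+21 = 90
D→C→N→V: 33+38+21 = 92
D→N→V→C: 13+21+36 = 70
D→N→C→V: 13+38+36 = 87
The minimum is 70.
One shortest path: D → N → V → C.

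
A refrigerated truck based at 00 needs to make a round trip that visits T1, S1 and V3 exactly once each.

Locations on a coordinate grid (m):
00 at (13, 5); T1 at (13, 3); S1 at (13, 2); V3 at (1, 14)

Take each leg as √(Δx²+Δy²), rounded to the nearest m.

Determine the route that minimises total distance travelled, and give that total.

35 m — the shortest possible round trip.

There are 3 distinct closed tours to check (reversals are equivalent).
00-T1-S1-V3-00: 2+1+17+15 = 35
00-T1-V3-S1-00: 2+16+17+3 = 38
00-S1-T1-V3-00: 3+1+16+15 = 35
The minimum is 35.
One optimal route: 00 → T1 → S1 → V3 → 00 (or its reverse).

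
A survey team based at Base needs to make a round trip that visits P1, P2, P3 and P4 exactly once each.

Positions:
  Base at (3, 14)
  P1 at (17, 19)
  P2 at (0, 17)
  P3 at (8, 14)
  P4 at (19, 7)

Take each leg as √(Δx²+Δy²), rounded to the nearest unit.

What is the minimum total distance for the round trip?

Shortest round trip = 51.

With 4 stops there are 4!/2 = 12 distinct round trips (a route and its reverse cost the same).
Base-P1-P2-P3-P4-Base: 15+17+9+13+17 = 71
Base-P1-P2-P4-P3-Base: 15+17+21+13+5 = 71
Base-P1-P3-P2-P4-Base: 15+10+9+21+17 = 72
Base-P1-P3-P4-P2-Base: 15+10+13+21+4 = 63
Base-P1-P4-P2-P3-Base: 15+12+21+9+5 = 62
Base-P1-P4-P3-P2-Base: 15+12+13+9+4 = 53
Base-P2-P1-P3-P4-Base: 4+17+10+13+17 = 61
Base-P2-P1-P4-P3-Base: 4+17+12+13+5 = 51
Base-P2-P3-P1-P4-Base: 4+9+10+12+17 = 52
Base-P2-P4-P1-P3-Base: 4+21+12+10+5 = 52
Base-P3-P1-P2-P4-Base: 5+10+17+21+17 = 70
Base-P3-P2-P1-P4-Base: 5+9+17+12+17 = 60
The minimum is 51.
One optimal route: Base → P2 → P1 → P4 → P3 → Base (or its reverse).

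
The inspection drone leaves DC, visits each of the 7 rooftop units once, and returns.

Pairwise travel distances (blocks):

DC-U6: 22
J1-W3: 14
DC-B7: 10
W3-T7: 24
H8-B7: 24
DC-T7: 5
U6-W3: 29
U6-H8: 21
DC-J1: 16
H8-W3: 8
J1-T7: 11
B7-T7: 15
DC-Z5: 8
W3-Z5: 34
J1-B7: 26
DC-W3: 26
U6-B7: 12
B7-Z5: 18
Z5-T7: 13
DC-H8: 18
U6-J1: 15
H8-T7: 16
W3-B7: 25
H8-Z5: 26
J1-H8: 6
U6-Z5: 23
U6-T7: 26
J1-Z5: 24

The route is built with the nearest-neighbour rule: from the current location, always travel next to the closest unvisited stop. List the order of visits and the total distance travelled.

From DC: distances to unvisited — T7=5, Z5=8, B7=10, J1=16, H8=18, U6=22, W3=26. Nearest is T7 (5).
From T7: distances to unvisited — J1=11, Z5=13, B7=15, H8=16, W3=24, U6=26. Nearest is J1 (11).
From J1: distances to unvisited — H8=6, W3=14, U6=15, Z5=24, B7=26. Nearest is H8 (6).
From H8: distances to unvisited — W3=8, U6=21, B7=24, Z5=26. Nearest is W3 (8).
From W3: distances to unvisited — B7=25, U6=29, Z5=34. Nearest is B7 (25).
From B7: distances to unvisited — U6=12, Z5=18. Nearest is U6 (12).
From U6: distances to unvisited — Z5=23. Nearest is Z5 (23).
Return Z5→DC: 8.
Total = 5 + 11 + 6 + 8 + 25 + 12 + 23 + 8 = 98.

Total distance 98 blocks via the nearest-neighbour route DC → T7 → J1 → H8 → W3 → B7 → U6 → Z5 → DC.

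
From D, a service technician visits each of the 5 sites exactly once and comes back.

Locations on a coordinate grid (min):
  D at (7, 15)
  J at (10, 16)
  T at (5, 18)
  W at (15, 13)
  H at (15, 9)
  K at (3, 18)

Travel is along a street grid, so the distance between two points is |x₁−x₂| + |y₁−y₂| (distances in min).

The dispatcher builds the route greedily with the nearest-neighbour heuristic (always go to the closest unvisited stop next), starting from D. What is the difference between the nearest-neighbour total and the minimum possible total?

D: J=4, T=5, K=7, W=10, H=14 ⇒ J
J: T=7, W=8, K=9, H=12 ⇒ T
T: K=2, W=15, H=19 ⇒ K
K: W=17, H=21 ⇒ W
W: H=4 ⇒ H
NN route D → J → T → K → W → H → D costs 48.
Optimal: D → T → K → J → W → H → D costs 42 (by enumerating all 60 distinct tours).
Excess = 48 − 42 = 6.

6 min longer than the optimal tour.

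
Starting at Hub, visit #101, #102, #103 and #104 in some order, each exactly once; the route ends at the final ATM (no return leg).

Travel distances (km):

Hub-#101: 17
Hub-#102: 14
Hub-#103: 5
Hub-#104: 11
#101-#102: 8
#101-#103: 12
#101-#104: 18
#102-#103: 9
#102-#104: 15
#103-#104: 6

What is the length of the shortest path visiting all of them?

Shortest open route: 34 km.

There are 4! = 24 possible orderings.
Hub - #101 - #102 - #103 - #104: 17+8+9+6 = 40
Hub - #101 - #102 - #104 - #103: 17+8+15+6 = 46
Hub - #101 - #103 - #102 - #104: 17+12+9+15 = 53
Hub - #101 - #103 - #104 - #102: 17+12+6+15 = 50
Hub - #101 - #104 - #102 - #103: 17+18+15+9 = 59
Hub - #101 - #104 - #103 - #102: 17+18+6+9 = 50
Hub - #102 - #101 - #103 - #104: 14+8+12+6 = 40
Hub - #102 - #101 - #104 - #103: 14+8+18+6 = 46
Hub - #102 - #103 - #101 - #104: 14+9+12+18 = 53
Hub - #102 - #103 - #104 - #101: 14+9+6+18 = 47
Hub - #102 - #104 - #101 - #103: 14+15+18+12 = 59
Hub - #102 - #104 - #103 - #101: 14+15+6+12 = 47
Hub - #103 - #101 - #102 - #104: 5+12+8+15 = 40
Hub - #103 - #101 - #104 - #102: 5+12+18+15 = 50
… (10 more)
Hub - #103 - #104 - #102 - #101: 5+6+15+8 = 34  ← best
The minimum is 34.
One shortest path: Hub → #103 → #104 → #102 → #101.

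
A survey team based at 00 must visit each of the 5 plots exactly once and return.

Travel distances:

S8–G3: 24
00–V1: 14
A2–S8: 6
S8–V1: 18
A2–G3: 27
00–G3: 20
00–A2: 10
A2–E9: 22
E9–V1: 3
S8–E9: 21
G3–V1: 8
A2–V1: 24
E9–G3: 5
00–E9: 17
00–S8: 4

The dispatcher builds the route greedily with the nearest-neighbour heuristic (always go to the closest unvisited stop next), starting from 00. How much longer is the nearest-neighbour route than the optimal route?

00: S8=4, A2=10, V1=14, E9=17, G3=20 ⇒ S8
S8: A2=6, V1=18, E9=21, G3=24 ⇒ A2
A2: E9=22, V1=24, G3=27 ⇒ E9
E9: V1=3, G3=5 ⇒ V1
V1: G3=8 ⇒ G3
NN route 00 → S8 → A2 → E9 → V1 → G3 → 00 costs 63.
Optimal: 00 → S8 → A2 → E9 → G3 → V1 → 00 costs 59 (by enumerating all 60 distinct tours).
Excess = 63 − 59 = 4.

4 longer than the optimal tour.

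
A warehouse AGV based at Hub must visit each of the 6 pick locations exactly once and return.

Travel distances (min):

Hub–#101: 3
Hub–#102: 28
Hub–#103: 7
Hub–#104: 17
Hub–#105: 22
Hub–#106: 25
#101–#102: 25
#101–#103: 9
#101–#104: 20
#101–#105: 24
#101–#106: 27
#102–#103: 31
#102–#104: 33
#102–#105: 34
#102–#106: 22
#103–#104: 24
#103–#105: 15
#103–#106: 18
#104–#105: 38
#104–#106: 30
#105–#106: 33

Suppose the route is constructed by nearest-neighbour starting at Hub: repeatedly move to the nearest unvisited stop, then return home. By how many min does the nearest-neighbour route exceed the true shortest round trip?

The nearest-neighbour route is 2 min longer than optimal.

Hub: #101=3, #103=7, #104=17, #105=22, #106=25, #102=28 ⇒ #101
#101: #103=9, #104=20, #105=24, #102=25, #106=27 ⇒ #103
#103: #105=15, #106=18, #104=24, #102=31 ⇒ #105
#105: #106=33, #102=34, #104=38 ⇒ #106
#106: #102=22, #104=30 ⇒ #102
#102: #104=33 ⇒ #104
NN route Hub → #101 → #103 → #105 → #106 → #102 → #104 → Hub costs 132.
Optimal: Hub → #101 → #103 → #105 → #102 → #106 → #104 → Hub costs 130 (by enumerating all 360 distinct tours).
Excess = 132 − 130 = 2.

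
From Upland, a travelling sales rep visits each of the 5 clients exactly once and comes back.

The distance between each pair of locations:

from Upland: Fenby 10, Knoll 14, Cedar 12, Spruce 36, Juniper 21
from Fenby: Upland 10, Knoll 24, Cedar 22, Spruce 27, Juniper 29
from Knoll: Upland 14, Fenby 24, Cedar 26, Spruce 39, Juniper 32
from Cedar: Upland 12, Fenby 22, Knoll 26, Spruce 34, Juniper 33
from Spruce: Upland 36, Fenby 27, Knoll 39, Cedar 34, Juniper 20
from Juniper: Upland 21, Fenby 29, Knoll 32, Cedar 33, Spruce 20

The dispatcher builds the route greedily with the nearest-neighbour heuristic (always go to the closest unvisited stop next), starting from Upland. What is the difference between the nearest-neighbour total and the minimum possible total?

The nearest-neighbour route is 19 longer than optimal.

From Upland: Fenby=10, Cedar=12, Knoll=14, Juniper=21, Spruce=36 → choose Fenby (10).
From Fenby: Cedar=22, Knoll=24, Spruce=27, Juniper=29 → choose Cedar (22).
From Cedar: Knoll=26, Juniper=33, Spruce=34 → choose Knoll (26).
From Knoll: Juniper=32, Spruce=39 → choose Juniper (32).
From Juniper: Spruce=20 → choose Spruce (20).
NN route Upland → Fenby → Cedar → Knoll → Juniper → Spruce → Upland costs 146.
Optimal: Upland → Fenby → Spruce → Juniper → Knoll → Cedar → Upland costs 127 (by enumerating all 60 distinct tours).
Excess = 146 − 127 = 19.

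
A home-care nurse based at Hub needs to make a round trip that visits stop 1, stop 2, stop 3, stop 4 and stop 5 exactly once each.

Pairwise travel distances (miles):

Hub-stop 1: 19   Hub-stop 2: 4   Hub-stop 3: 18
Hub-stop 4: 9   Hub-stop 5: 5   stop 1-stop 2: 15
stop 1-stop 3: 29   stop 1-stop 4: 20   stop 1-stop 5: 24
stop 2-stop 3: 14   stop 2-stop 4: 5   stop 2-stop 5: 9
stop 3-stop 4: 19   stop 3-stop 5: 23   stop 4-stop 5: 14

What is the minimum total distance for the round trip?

86 miles — the shortest possible round trip.

Hub - stop 1 - stop 2 - stop 3 - stop 4 - stop 5 - Hub: 19+15+14+19+14+5 = 86
Hub - stop 1 - stop 2 - stop 3 - stop 5 - stop 4 - Hub: 19+15+14+23+14+9 = 94
Hub - stop 1 - stop 2 - stop 4 - stop 3 - stop 5 - Hub: 19+15+5+19+23+5 = 86
Hub - stop 1 - stop 2 - stop 4 - stop 5 - stop 3 - Hub: 19+15+5+14+23+18 = 94
Hub - stop 1 - stop 2 - stop 5 - stop 3 - stop 4 - Hub: 19+15+9+23+19+9 = 94
Hub - stop 1 - stop 2 - stop 5 - stop 4 - stop 3 - Hub: 19+15+9+14+19+18 = 94
Hub - stop 1 - stop 3 - stop 2 - stop 4 - stop 5 - Hub: 19+29+14+5+14+5 = 86
Hub - stop 1 - stop 3 - stop 2 - stop 5 - stop 4 - Hub: 19+29+14+9+14+9 = 94
Hub - stop 1 - stop 3 - stop 4 - stop 2 - stop 5 - Hub: 19+29+19+5+9+5 = 86
Hub - stop 1 - stop 3 - stop 4 - stop 5 - stop 2 - Hub: 19+29+19+14+9+4 = 94
Hub - stop 1 - stop 3 - stop 5 - stop 2 - stop 4 - Hub: 19+29+23+9+5+9 = 94
Hub - stop 1 - stop 3 - stop 5 - stop 4 - stop 2 - Hub: 19+29+23+14+5+4 = 94
Hub - stop 1 - stop 4 - stop 2 - stop 3 - stop 5 - Hub: 19+20+5+14+23+5 = 86
Hub - stop 1 - stop 4 - stop 2 - stop 5 - stop 3 - Hub: 19+20+5+9+23+18 = 94
… (46 more)
The minimum is 86.
One optimal route: Hub → stop 1 → stop 2 → stop 3 → stop 4 → stop 5 → Hub (or its reverse).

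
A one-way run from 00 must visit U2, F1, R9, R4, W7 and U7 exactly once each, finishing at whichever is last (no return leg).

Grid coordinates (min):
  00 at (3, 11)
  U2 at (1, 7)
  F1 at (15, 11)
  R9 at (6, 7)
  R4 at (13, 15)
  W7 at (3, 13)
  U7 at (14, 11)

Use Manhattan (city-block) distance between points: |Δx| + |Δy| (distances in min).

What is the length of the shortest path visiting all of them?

Shortest open route: 34 min.

There are 6! = 720 possible orderings.
00 → U2 → F1 → R9 → R4 → W7 → U7: 6+18+13+15+12+13 = 77
00 → U2 → F1 → R9 → R4 → U7 → W7: 6+18+13+15+5+13 = 70
00 → U2 → F1 → R9 → W7 → R4 → U7: 6+18+13+9+12+5 = 63
00 → U2 → F1 → R9 → W7 → U7 → R4: 6+18+13+9+13+5 = 64
00 → U2 → F1 → R9 → U7 → R4 → W7: 6+18+13+12+5+12 = 66
00 → U2 → F1 → R9 → U7 → W7 → R4: 6+18+13+12+13+12 = 74
00 → U2 → F1 → R4 → R9 → W7 → U7: 6+18+6+15+9+13 = 67
00 → U2 → F1 → R4 → R9 → U7 → W7: 6+18+6+15+12+13 = 70
… (712 more)
00 → W7 → U2 → R9 → F1 → U7 → R4: 2+8+5+13+1+5 = 34  ← best
The minimum is 34.
One shortest path: 00 → W7 → U2 → R9 → F1 → U7 → R4.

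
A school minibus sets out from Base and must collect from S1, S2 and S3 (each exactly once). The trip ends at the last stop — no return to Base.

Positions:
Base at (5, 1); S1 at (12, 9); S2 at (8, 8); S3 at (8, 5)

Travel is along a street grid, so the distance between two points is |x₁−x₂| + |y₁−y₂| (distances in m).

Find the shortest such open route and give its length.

Minimum one-way distance = 15 m.

There are 3! = 6 possible orderings.
Base → S1 → S2 → S3: 15+5+3 = 23
Base → S1 → S3 → S2: 15+8+3 = 26
Base → S2 → S1 → S3: 10+5+8 = 23
Base → S2 → S3 → S1: 10+3+8 = 21
Base → S3 → S1 → S2: 7+8+5 = 20
Base → S3 → S2 → S1: 7+3+5 = 15
The minimum is 15.
One shortest path: Base → S3 → S2 → S1.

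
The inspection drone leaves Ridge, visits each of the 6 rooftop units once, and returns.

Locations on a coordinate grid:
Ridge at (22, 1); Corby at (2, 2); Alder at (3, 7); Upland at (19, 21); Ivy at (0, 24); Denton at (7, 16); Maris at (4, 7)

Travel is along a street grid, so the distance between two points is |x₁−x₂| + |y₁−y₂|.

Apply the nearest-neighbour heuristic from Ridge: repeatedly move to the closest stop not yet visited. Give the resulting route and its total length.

Nearest-neighbour total = 100; route Ridge → Corby → Alder → Maris → Denton → Ivy → Upland → Ridge.

At Ridge the remaining stops are Corby 21, Upland 23, Maris 24, Alder 25, Denton 30, Ivy 45; go to Corby.
At Corby the remaining stops are Alder 6, Maris 7, Denton 19, Ivy 24, Upland 36; go to Alder.
At Alder the remaining stops are Maris 1, Denton 13, Ivy 20, Upland 30; go to Maris.
At Maris the remaining stops are Denton 12, Ivy 21, Upland 29; go to Denton.
At Denton the remaining stops are Ivy 15, Upland 17; go to Ivy.
At Ivy the remaining stops are Upland 22; go to Upland.
Return Upland→Ridge: 23.
Total = 21 + 6 + 1 + 12 + 15 + 22 + 23 = 100.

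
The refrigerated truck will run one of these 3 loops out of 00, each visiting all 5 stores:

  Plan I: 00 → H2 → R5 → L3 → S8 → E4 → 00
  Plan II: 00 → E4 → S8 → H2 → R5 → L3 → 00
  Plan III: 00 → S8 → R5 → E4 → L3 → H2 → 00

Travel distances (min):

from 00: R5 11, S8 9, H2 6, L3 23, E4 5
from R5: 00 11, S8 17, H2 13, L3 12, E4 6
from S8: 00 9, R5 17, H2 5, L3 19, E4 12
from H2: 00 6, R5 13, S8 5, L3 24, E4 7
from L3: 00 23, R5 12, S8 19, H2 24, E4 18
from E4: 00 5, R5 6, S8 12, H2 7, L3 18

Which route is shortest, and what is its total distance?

Shortest is Plan I, total 67 min.

Plan I: 6 + 13 + 12 + 19 + 12 + 5 = 67
Plan II: 5 + 12 + 5 + 13 + 12 + 23 = 70
Plan III: 9 + 17 + 6 + 18 + 24 + 6 = 80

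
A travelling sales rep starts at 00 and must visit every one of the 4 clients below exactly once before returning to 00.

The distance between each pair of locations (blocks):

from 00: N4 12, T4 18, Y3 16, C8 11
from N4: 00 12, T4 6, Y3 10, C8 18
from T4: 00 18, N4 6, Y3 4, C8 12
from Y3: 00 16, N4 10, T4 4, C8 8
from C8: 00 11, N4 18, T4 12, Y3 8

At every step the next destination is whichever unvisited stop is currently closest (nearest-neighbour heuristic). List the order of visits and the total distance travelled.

At 00 the remaining stops are C8 11, N4 12, Y3 16, T4 18; go to C8.
At C8 the remaining stops are Y3 8, T4 12, N4 18; go to Y3.
At Y3 the remaining stops are T4 4, N4 10; go to T4.
At T4 the remaining stops are N4 6; go to N4.
Return N4→00: 12.
Total = 11 + 8 + 4 + 6 + 12 = 41.

Nearest-neighbour total = 41 blocks; route 00 → C8 → Y3 → T4 → N4 → 00.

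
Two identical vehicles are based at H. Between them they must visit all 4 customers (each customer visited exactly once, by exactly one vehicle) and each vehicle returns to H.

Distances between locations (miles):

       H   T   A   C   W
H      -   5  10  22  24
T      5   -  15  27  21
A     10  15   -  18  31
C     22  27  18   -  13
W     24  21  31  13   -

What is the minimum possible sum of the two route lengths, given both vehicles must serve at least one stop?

75 miles — the smallest possible combined total.

There are 2^3 − 1 = 7 ways to divide the 4 stops into two non-empty groups. For each, the best each vehicle can do is its own shortest tour through its group:
  {T} + {A, C, W}: 10 + 65 = 75
  {A} + {T, C, W}: 20 + 61 = 81
  {T, A} + {C, W}: 30 + 59 = 89
  {C} + {T, A, W}: 44 + 67 = 111
  {T, C} + {A, W}: 54 + 65 = 119
  {A, C} + {T, W}: 50 + 50 = 100
  … (7 splits in total)
Best: vehicle 1 H → T → H = 10; vehicle 2 H → A → C → W → H = 65; combined 75.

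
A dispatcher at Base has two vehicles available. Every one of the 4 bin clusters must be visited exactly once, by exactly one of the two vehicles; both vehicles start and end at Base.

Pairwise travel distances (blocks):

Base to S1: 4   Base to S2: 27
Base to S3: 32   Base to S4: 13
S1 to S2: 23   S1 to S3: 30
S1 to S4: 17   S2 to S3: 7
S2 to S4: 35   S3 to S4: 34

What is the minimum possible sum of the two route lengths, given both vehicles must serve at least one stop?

Minimum combined distance: 89 blocks.

There are 2^3 − 1 = 7 ways to divide the 4 stops into two non-empty groups. For each, the best each vehicle can do is its own shortest tour through its group:
  {S1} + {S2, S3, S4}: 8 + 81 = 89
  {S2} + {S1, S3, S4}: 54 + 81 = 135
  {S1, S2} + {S3, S4}: 54 + 79 = 133
  {S3} + {S1, S2, S4}: 64 + 75 = 139
  {S1, S3} + {S2, S4}: 66 + 75 = 141
  {S2, S3} + {S1, S4}: 66 + 34 = 100
  … (7 splits in total)
Best: vehicle 1 Base → S1 → Base = 8; vehicle 2 Base → S2 → S3 → S4 → Base = 81; combined 89.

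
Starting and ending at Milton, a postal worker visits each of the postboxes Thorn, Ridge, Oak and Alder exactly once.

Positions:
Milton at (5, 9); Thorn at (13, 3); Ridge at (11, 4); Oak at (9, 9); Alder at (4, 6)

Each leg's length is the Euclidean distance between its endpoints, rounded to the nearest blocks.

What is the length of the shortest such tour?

There are 12 distinct closed tours to check (reversals are equivalent).
Milton-Thorn-Ridge-Oak-Alder-Milton: 10+2+5+6+3 = 26
Milton-Thorn-Ridge-Alder-Oak-Milton: 10+2+7+6+4 = 29
Milton-Thorn-Oak-Ridge-Alder-Milton: 10+7+5+7+3 = 32
Milton-Thorn-Oak-Alder-Ridge-Milton: 10+7+6+7+8 = 38
Milton-Thorn-Alder-Ridge-Oak-Milton: 10+9+7+5+4 = 35
Milton-Thorn-Alder-Oak-Ridge-Milton: 10+9+6+5+8 = 38
Milton-Ridge-Thorn-Oak-Alder-Milton: 8+2+7+6+3 = 26
Milton-Ridge-Thorn-Alder-Oak-Milton: 8+2+9+6+4 = 29
Milton-Ridge-Oak-Thorn-Alder-Milton: 8+5+7+9+3 = 32
Milton-Ridge-Alder-Thorn-Oak-Milton: 8+7+9+7+4 = 35
Milton-Oak-Thorn-Ridge-Alder-Milton: 4+7+2+7+3 = 23
Milton-Oak-Ridge-Thorn-Alder-Milton: 4+5+2+9+3 = 23
The minimum is 23.
One optimal route: Milton → Oak → Thorn → Ridge → Alder → Milton (or its reverse).

Minimum total distance: 23 blocks.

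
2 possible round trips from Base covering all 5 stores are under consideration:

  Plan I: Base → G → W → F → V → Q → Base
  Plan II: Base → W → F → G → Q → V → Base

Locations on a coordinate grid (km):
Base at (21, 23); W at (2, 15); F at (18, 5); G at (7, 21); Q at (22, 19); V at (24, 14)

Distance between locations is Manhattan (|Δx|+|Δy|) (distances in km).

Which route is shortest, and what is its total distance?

Plan I: 16 + 11 + 26 + 15 + 7 + 5 = 80
Plan II: 27 + 26 + 27 + 17 + 7 + 12 = 116

80 km — Plan I is the shortest.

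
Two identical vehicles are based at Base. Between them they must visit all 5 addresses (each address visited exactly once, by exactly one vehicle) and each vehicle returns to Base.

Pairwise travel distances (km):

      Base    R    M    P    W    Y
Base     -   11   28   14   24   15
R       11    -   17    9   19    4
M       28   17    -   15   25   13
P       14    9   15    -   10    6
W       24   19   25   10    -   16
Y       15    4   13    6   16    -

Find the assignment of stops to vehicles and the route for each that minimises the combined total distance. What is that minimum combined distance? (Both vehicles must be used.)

Minimum combined distance: 99 km.

Try each way of splitting the stops between the two vehicles (each non-empty) and, for each split, find the best tour for each vehicle:
  {R} + {M, P, W, Y}: 22 + 77 = 99
  {M} + {R, P, W, Y}: 56 + 55 = 111
  {R, M} + {P, W, Y}: 56 + 55 = 111
  {P} + {R, M, W, Y}: 28 + 77 = 105
  {R, P} + {M, W, Y}: 34 + 77 = 111
  {M, P} + {R, W, Y}: 57 + 55 = 112
  … (15 splits in total)
Best: vehicle 1 Base → R → Base = 22; vehicle 2 Base → P → W → M → Y → Base = 77; combined 99.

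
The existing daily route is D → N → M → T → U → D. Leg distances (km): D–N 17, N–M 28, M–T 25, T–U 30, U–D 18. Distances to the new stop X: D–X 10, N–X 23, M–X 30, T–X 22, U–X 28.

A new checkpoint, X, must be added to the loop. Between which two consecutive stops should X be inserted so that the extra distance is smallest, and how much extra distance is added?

+16 km — insert X between D and N.

Insertion cost between consecutive stops i–j is d(i,X) + d(X,j) − d(i,j):
  between D and N: 10 + 23 − 17 = 16
  between N and M: 23 + 30 − 28 = 25
  between M and T: 30 + 22 − 25 = 27
  between T and U: 22 + 28 − 30 = 20
  between U and D: 28 + 10 − 18 = 20
Cheapest insertion is between D and N, adding 16.
New total = 118 + 16 = 134.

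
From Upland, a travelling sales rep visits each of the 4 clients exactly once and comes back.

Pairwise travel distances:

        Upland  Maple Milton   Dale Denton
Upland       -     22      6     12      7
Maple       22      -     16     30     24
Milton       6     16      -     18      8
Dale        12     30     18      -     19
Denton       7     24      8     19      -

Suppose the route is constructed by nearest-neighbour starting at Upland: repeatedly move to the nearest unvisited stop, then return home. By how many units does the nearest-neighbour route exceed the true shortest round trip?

12 longer than the optimal tour.

From Upland: Milton=6, Denton=7, Dale=12, Maple=22 → choose Milton (6).
From Milton: Denton=8, Maple=16, Dale=18 → choose Denton (8).
From Denton: Dale=19, Maple=24 → choose Dale (19).
From Dale: Maple=30 → choose Maple (30).
NN route Upland → Milton → Denton → Dale → Maple → Upland costs 85.
Optimal: Upland → Dale → Maple → Milton → Denton → Upland costs 73 (by enumerating all 12 distinct tours).
Excess = 85 − 73 = 12.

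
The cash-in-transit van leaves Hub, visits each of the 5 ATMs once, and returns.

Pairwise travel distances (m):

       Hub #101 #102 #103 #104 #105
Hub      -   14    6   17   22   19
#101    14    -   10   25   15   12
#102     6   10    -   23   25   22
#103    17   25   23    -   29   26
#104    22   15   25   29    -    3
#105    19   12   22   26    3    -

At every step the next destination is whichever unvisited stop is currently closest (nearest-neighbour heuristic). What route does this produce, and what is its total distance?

77 m along Hub → #102 → #101 → #105 → #104 → #103 → Hub.

At Hub the remaining stops are #102 6, #101 14, #103 17, #105 19, #104 22; go to #102.
At #102 the remaining stops are #101 10, #105 22, #103 23, #104 25; go to #101.
At #101 the remaining stops are #105 12, #104 15, #103 25; go to #105.
At #105 the remaining stops are #104 3, #103 26; go to #104.
At #104 the remaining stops are #103 29; go to #103.
Return #103→Hub: 17.
Total = 6 + 10 + 12 + 3 + 29 + 17 = 77.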